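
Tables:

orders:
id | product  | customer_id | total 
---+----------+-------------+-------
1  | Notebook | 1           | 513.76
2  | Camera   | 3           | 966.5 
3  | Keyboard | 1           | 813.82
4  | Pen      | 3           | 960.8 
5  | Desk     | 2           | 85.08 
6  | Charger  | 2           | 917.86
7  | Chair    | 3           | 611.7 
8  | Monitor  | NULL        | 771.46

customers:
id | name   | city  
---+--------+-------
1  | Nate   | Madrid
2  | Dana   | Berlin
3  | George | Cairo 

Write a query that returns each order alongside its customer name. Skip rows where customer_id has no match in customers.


INNER JOIN keeps only orders rows whose customer_id matches an id in customers. Walk through each order:
  - order 1 (Notebook): customer_id=1 -> matches Nate
  - order 2 (Camera): customer_id=3 -> matches George
  - order 3 (Keyboard): customer_id=1 -> matches Nate
  - order 4 (Pen): customer_id=3 -> matches George
  - order 5 (Desk): customer_id=2 -> matches Dana
  - order 6 (Charger): customer_id=2 -> matches Dana
  - order 7 (Chair): customer_id=3 -> matches George
  - order 8 (Monitor): customer_id=NULL, no match -> dropped
So 1 of 8 rows is dropped.

SQL:
SELECT a.product, b.name AS customer
FROM orders a
INNER JOIN customers b ON a.customer_id = b.id

Result:
product  | customer
---------+---------
Notebook | Nate    
Camera   | George  
Keyboard | Nate    
Pen      | George  
Desk     | Dana    
Charger  | Dana    
Chair    | George  


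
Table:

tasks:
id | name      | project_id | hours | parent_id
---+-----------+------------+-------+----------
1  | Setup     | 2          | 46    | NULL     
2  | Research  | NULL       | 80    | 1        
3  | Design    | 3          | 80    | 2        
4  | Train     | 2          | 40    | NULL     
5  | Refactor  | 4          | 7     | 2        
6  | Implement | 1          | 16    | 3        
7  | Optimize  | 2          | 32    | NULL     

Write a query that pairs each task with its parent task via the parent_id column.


This is a self-join: tasks is joined to a second copy of itself, matching each row's parent_id to another row's id. Use LEFT JOIN so rows with parent_id=NULL are kept.
  - task 1 (Setup): parent_id=NULL -> NULL
  - task 2 (Research): parent_id=1 -> Setup
  - task 3 (Design): parent_id=2 -> Research
  - task 4 (Train): parent_id=NULL -> NULL
  - task 5 (Refactor): parent_id=2 -> Research
  - task 6 (Implement): parent_id=3 -> Design
  - task 7 (Optimize): parent_id=NULL -> NULL

SQL:
SELECT a.name AS item, b.name AS parent
FROM tasks a
LEFT JOIN tasks b ON a.parent_id = b.id

Result:
item      | parent  
----------+---------
Setup     | NULL    
Research  | Setup   
Design    | Research
Train     | NULL    
Refactor  | Research
Implement | Design  
Optimize  | NULL    


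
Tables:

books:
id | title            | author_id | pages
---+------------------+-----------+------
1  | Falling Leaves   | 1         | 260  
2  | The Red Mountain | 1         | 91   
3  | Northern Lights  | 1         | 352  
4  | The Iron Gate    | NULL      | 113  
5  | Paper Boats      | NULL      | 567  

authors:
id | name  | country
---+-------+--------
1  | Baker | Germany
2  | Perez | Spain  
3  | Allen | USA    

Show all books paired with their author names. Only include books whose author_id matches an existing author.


INNER JOIN keeps only books rows whose author_id matches an id in authors. Walk through each book:
  - book 1 (Falling Leaves): author_id=1 -> matches Baker
  - book 2 (The Red Mountain): author_id=1 -> matches Baker
  - book 3 (Northern Lights): author_id=1 -> matches Baker
  - book 4 (The Iron Gate): author_id=NULL, no match -> dropped
  - book 5 (Paper Boats): author_id=NULL, no match -> dropped
So 2 of 5 rows are dropped.

SQL:
SELECT a.title, b.name AS author
FROM books a
INNER JOIN authors b ON a.author_id = b.id

Result:
title            | author
-----------------+-------
Falling Leaves   | Baker 
The Red Mountain | Baker 
Northern Lights  | Baker 


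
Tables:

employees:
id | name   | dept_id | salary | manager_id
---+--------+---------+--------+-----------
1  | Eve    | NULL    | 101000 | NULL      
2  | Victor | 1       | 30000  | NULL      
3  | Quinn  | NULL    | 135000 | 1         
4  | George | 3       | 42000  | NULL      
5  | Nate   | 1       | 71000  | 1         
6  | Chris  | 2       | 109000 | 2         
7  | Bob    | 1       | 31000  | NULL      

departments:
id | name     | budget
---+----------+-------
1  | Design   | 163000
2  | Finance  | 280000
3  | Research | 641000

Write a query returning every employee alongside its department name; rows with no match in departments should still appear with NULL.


LEFT JOIN keeps every row from employees (the left table); where dept_id has no match in departments, the department columns become NULL. Walk through each employee:
  - employee 1 (Eve): dept_id=NULL, no match -> kept with NULL
  - employee 2 (Victor): dept_id=1 -> matches Design
  - employee 3 (Quinn): dept_id=NULL, no match -> kept with NULL
  - employee 4 (George): dept_id=3 -> matches Research
  - employee 5 (Nate): dept_id=1 -> matches Design
  - employee 6 (Chris): dept_id=2 -> matches Finance
  - employee 7 (Bob): dept_id=1 -> matches Design
All 7 rows appear; 2 have NULL department.

SQL:
SELECT a.name, b.name AS department
FROM employees a
LEFT JOIN departments b ON a.dept_id = b.id

Result:
name   | department
-------+-----------
Eve    | NULL      
Victor | Design    
Quinn  | NULL      
George | Research  
Nate   | Design    
Chris  | Finance   
Bob    | Design    


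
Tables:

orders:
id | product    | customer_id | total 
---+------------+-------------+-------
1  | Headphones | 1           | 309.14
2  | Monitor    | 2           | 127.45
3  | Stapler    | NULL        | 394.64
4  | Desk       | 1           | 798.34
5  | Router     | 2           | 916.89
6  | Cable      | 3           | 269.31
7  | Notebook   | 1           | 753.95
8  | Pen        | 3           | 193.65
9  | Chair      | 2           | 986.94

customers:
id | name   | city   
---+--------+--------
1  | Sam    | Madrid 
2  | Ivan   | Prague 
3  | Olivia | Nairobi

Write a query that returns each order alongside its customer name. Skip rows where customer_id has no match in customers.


INNER JOIN keeps only orders rows whose customer_id matches an id in customers. Walk through each order:
  - order 1 (Headphones): customer_id=1 -> matches Sam
  - order 2 (Monitor): customer_id=2 -> matches Ivan
  - order 3 (Stapler): customer_id=NULL, no match -> dropped
  - order 4 (Desk): customer_id=1 -> matches Sam
  - order 5 (Router): customer_id=2 -> matches Ivan
  - order 6 (Cable): customer_id=3 -> matches Olivia
  - order 7 (Notebook): customer_id=1 -> matches Sam
  - order 8 (Pen): customer_id=3 -> matches Olivia
  - order 9 (Chair): customer_id=2 -> matches Ivan
So 1 of 9 rows is dropped.

SQL:
SELECT a.product, b.name AS customer
FROM orders a
INNER JOIN customers b ON a.customer_id = b.id

Result:
product    | customer
-----------+---------
Headphones | Sam     
Monitor    | Ivan    
Desk       | Sam     
Router     | Ivan    
Cable      | Olivia  
Notebook   | Sam     
Pen        | Olivia  
Chair      | Ivan    


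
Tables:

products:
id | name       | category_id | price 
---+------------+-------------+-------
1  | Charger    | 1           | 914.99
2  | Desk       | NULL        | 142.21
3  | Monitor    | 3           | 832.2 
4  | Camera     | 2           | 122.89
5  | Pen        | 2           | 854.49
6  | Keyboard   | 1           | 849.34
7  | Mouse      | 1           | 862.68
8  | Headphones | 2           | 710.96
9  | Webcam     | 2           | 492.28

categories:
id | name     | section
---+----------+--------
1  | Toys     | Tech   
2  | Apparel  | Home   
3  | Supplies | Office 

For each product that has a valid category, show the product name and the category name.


INNER JOIN keeps only products rows whose category_id matches an id in categories. Walk through each product:
  - product 1 (Charger): category_id=1 -> matches Toys
  - product 2 (Desk): category_id=NULL, no match -> dropped
  - product 3 (Monitor): category_id=3 -> matches Supplies
  - product 4 (Camera): category_id=2 -> matches Apparel
  - product 5 (Pen): category_id=2 -> matches Apparel
  - product 6 (Keyboard): category_id=1 -> matches Toys
  - product 7 (Mouse): category_id=1 -> matches Toys
  - product 8 (Headphones): category_id=2 -> matches Apparel
  - product 9 (Webcam): category_id=2 -> matches Apparel
So 1 of 9 rows is dropped.

SQL:
SELECT a.name, b.name AS category
FROM products a
INNER JOIN categories b ON a.category_id = b.id

Result:
name       | category
-----------+---------
Charger    | Toys    
Monitor    | Supplies
Camera     | Apparel 
Pen        | Apparel 
Keyboard   | Toys    
Mouse      | Toys    
Headphones | Apparel 
Webcam     | Apparel 


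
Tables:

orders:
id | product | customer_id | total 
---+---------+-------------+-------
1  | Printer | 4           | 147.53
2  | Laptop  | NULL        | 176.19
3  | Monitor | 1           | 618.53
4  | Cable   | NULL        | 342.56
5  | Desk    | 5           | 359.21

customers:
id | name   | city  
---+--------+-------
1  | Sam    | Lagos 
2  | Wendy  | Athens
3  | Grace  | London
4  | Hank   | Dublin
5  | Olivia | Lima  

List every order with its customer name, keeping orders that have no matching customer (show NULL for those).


LEFT JOIN keeps every row from orders (the left table); where customer_id has no match in customers, the customer columns become NULL. Walk through each order:
  - order 1 (Printer): customer_id=4 -> matches Hank
  - order 2 (Laptop): customer_id=NULL, no match -> kept with NULL
  - order 3 (Monitor): customer_id=1 -> matches Sam
  - order 4 (Cable): customer_id=NULL, no match -> kept with NULL
  - order 5 (Desk): customer_id=5 -> matches Olivia
All 5 rows appear; 2 have NULL customer.

SQL:
SELECT a.product, b.name AS customer
FROM orders a
LEFT JOIN customers b ON a.customer_id = b.id

Result:
product | customer
--------+---------
Printer | Hank    
Laptop  | NULL    
Monitor | Sam     
Cable   | NULL    
Desk    | Olivia  


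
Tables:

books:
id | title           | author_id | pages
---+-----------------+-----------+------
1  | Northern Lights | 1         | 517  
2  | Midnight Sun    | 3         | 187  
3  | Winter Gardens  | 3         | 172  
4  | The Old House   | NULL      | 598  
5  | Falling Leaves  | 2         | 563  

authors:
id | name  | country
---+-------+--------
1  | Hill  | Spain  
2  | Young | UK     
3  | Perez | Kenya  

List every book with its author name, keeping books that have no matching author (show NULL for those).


LEFT JOIN keeps every row from books (the left table); where author_id has no match in authors, the author columns become NULL. Walk through each book:
  - book 1 (Northern Lights): author_id=1 -> matches Hill
  - book 2 (Midnight Sun): author_id=3 -> matches Perez
  - book 3 (Winter Gardens): author_id=3 -> matches Perez
  - book 4 (The Old House): author_id=NULL, no match -> kept with NULL
  - book 5 (Falling Leaves): author_id=2 -> matches Young
All 5 rows appear; 1 has NULL author.

SQL:
SELECT a.title, b.name AS author
FROM books a
LEFT JOIN authors b ON a.author_id = b.id

Result:
title           | author
----------------+-------
Northern Lights | Hill  
Midnight Sun    | Perez 
Winter Gardens  | Perez 
The Old House   | NULL  
Falling Leaves  | Young 


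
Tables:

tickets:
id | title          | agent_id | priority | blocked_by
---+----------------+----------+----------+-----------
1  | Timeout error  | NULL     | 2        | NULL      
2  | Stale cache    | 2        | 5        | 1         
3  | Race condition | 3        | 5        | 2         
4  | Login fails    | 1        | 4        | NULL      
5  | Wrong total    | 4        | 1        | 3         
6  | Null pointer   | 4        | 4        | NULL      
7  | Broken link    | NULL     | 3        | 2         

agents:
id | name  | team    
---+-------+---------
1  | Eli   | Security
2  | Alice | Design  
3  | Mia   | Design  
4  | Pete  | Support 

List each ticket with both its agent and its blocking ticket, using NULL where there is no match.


Two LEFT JOINs from the same base table tickets: one to agents via agent_id, one to tickets itself via blocked_by. Both are LEFT so every ticket is preserved.
Match against agents:
  - ticket 1 (Timeout error): agent_id=NULL, no match -> kept with NULL
  - ticket 2 (Stale cache): agent_id=2 -> matches Alice
  - ticket 3 (Race condition): agent_id=3 -> matches Mia
  - ticket 4 (Login fails): agent_id=1 -> matches Eli
  - ticket 5 (Wrong total): agent_id=4 -> matches Pete
  - ticket 6 (Null pointer): agent_id=4 -> matches Pete
  - ticket 7 (Broken link): agent_id=NULL, no match -> kept with NULL
Match against tickets (self):
  - ticket 1 (Timeout error): blocked_by=NULL -> NULL
  - ticket 2 (Stale cache): blocked_by=1 -> Timeout error
  - ticket 3 (Race condition): blocked_by=2 -> Stale cache
  - ticket 4 (Login fails): blocked_by=NULL -> NULL
  - ticket 5 (Wrong total): blocked_by=3 -> Race condition
  - ticket 6 (Null pointer): blocked_by=NULL -> NULL
  - ticket 7 (Broken link): blocked_by=2 -> Stale cache

SQL:
SELECT a.title, b.name AS agent, c.title AS blocked_by
FROM tickets a
LEFT JOIN agents b ON a.agent_id = b.id
LEFT JOIN tickets c ON a.blocked_by = c.id

Result:
title          | agent | blocked_by    
---------------+-------+---------------
Timeout error  | NULL  | NULL          
Stale cache    | Alice | Timeout error 
Race condition | Mia   | Stale cache   
Login fails    | Eli   | NULL          
Wrong total    | Pete  | Race condition
Null pointer   | Pete  | NULL          
Broken link    | NULL  | Stale cache   


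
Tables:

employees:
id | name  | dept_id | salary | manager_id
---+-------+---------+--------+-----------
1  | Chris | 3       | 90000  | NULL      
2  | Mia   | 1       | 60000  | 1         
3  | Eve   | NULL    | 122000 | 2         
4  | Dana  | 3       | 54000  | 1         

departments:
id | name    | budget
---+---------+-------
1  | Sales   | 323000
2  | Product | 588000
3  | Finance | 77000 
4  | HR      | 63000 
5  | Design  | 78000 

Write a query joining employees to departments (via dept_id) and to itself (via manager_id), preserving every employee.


Two LEFT JOINs from the same base table employees: one to departments via dept_id, one to employees itself via manager_id. Both are LEFT so every employee is preserved.
Match against departments:
  - employee 1 (Chris): dept_id=3 -> matches Finance
  - employee 2 (Mia): dept_id=1 -> matches Sales
  - employee 3 (Eve): dept_id=NULL, no match -> kept with NULL
  - employee 4 (Dana): dept_id=3 -> matches Finance
Match against employees (self):
  - employee 1 (Chris): manager_id=NULL -> NULL
  - employee 2 (Mia): manager_id=1 -> Chris
  - employee 3 (Eve): manager_id=2 -> Mia
  - employee 4 (Dana): manager_id=1 -> Chris

SQL:
SELECT a.name, b.name AS department, c.name AS manager
FROM employees a
LEFT JOIN departments b ON a.dept_id = b.id
LEFT JOIN employees c ON a.manager_id = c.id

Result:
name  | department | manager
------+------------+--------
Chris | Finance    | NULL   
Mia   | Sales      | Chris  
Eve   | NULL       | Mia    
Dana  | Finance    | Chris  


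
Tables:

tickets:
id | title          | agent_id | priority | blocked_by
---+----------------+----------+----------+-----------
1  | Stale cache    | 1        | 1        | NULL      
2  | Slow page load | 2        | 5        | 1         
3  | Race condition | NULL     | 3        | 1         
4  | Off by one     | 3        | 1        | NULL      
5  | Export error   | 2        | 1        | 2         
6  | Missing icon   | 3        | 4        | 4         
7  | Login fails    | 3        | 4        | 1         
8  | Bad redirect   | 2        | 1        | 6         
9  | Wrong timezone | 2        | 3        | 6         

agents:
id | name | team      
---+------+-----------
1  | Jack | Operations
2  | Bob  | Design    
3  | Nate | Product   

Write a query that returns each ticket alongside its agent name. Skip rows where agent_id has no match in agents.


INNER JOIN keeps only tickets rows whose agent_id matches an id in agents. Walk through each ticket:
  - ticket 1 (Stale cache): agent_id=1 -> matches Jack
  - ticket 2 (Slow page load): agent_id=2 -> matches Bob
  - ticket 3 (Race condition): agent_id=NULL, no match -> dropped
  - ticket 4 (Off by one): agent_id=3 -> matches Nate
  - ticket 5 (Export error): agent_id=2 -> matches Bob
  - ticket 6 (Missing icon): agent_id=3 -> matches Nate
  - ticket 7 (Login fails): agent_id=3 -> matches Nate
  - ticket 8 (Bad redirect): agent_id=2 -> matches Bob
  - ticket 9 (Wrong timezone): agent_id=2 -> matches Bob
So 1 of 9 rows is dropped.

SQL:
SELECT a.title, b.name AS agent
FROM tickets a
INNER JOIN agents b ON a.agent_id = b.id

Result:
title          | agent
---------------+------
Stale cache    | Jack 
Slow page load | Bob  
Off by one     | Nate 
Export error   | Bob  
Missing icon   | Nate 
Login fails    | Nate 
Bad redirect   | Bob  
Wrong timezone | Bob  


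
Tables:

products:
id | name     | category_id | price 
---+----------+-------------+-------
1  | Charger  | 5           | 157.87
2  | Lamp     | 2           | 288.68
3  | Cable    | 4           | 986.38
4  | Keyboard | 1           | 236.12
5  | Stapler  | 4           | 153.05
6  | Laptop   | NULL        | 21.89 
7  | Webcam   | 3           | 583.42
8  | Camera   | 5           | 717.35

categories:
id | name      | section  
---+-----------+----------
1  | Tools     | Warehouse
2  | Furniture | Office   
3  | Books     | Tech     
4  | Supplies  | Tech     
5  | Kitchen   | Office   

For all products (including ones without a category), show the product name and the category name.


LEFT JOIN keeps every row from products (the left table); where category_id has no match in categories, the category columns become NULL. Walk through each product:
  - product 1 (Charger): category_id=5 -> matches Kitchen
  - product 2 (Lamp): category_id=2 -> matches Furniture
  - product 3 (Cable): category_id=4 -> matches Supplies
  - product 4 (Keyboard): category_id=1 -> matches Tools
  - product 5 (Stapler): category_id=4 -> matches Supplies
  - product 6 (Laptop): category_id=NULL, no match -> kept with NULL
  - product 7 (Webcam): category_id=3 -> matches Books
  - product 8 (Camera): category_id=5 -> matches Kitchen
All 8 rows appear; 1 has NULL category.

SQL:
SELECT a.name, b.name AS category
FROM products a
LEFT JOIN categories b ON a.category_id = b.id

Result:
name     | category 
---------+----------
Charger  | Kitchen  
Lamp     | Furniture
Cable    | Supplies 
Keyboard | Tools    
Stapler  | Supplies 
Laptop   | NULL     
Webcam   | Books    
Camera   | Kitchen  


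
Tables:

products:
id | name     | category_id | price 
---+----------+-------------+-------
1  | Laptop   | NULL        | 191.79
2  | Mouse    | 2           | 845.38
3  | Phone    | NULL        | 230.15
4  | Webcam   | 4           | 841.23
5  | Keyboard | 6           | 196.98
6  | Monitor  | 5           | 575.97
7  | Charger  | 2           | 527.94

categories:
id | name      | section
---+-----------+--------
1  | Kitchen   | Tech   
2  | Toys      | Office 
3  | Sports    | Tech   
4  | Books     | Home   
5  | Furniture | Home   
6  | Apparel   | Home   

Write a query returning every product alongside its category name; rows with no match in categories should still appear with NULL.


LEFT JOIN keeps every row from products (the left table); where category_id has no match in categories, the category columns become NULL. Walk through each product:
  - product 1 (Laptop): category_id=NULL, no match -> kept with NULL
  - product 2 (Mouse): category_id=2 -> matches Toys
  - product 3 (Phone): category_id=NULL, no match -> kept with NULL
  - product 4 (Webcam): category_id=4 -> matches Books
  - product 5 (Keyboard): category_id=6 -> matches Apparel
  - product 6 (Monitor): category_id=5 -> matches Furniture
  - product 7 (Charger): category_id=2 -> matches Toys
All 7 rows appear; 2 have NULL category.

SQL:
SELECT a.name, b.name AS category
FROM products a
LEFT JOIN categories b ON a.category_id = b.id

Result:
name     | category 
---------+----------
Laptop   | NULL     
Mouse    | Toys     
Phone    | NULL     
Webcam   | Books    
Keyboard | Apparel  
Monitor  | Furniture
Charger  | Toys     


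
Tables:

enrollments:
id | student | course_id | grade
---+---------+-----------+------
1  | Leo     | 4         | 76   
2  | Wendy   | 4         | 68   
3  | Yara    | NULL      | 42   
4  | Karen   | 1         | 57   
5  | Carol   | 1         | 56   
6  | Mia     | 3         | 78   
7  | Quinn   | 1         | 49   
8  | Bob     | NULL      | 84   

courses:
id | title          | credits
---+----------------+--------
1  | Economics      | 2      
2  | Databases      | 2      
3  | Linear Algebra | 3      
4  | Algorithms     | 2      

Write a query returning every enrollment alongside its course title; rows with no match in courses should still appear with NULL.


LEFT JOIN keeps every row from enrollments (the left table); where course_id has no match in courses, the course columns become NULL. Walk through each enrollment:
  - enrollment 1 (Leo): course_id=4 -> matches Algorithms
  - enrollment 2 (Wendy): course_id=4 -> matches Algorithms
  - enrollment 3 (Yara): course_id=NULL, no match -> kept with NULL
  - enrollment 4 (Karen): course_id=1 -> matches Economics
  - enrollment 5 (Carol): course_id=1 -> matches Economics
  - enrollment 6 (Mia): course_id=3 -> matches Linear Algebra
  - enrollment 7 (Quinn): course_id=1 -> matches Economics
  - enrollment 8 (Bob): course_id=NULL, no match -> kept with NULL
All 8 rows appear; 2 have NULL course.

SQL:
SELECT a.student, b.title AS course
FROM enrollments a
LEFT JOIN courses b ON a.course_id = b.id

Result:
student | course        
--------+---------------
Leo     | Algorithms    
Wendy   | Algorithms    
Yara    | NULL          
Karen   | Economics     
Carol   | Economics     
Mia     | Linear Algebra
Quinn   | Economics     
Bob     | NULL          


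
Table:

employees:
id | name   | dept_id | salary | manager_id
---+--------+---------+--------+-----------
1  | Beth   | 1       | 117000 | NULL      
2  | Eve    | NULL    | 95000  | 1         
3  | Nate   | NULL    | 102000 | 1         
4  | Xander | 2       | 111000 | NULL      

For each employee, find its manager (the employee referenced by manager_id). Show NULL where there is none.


This is a self-join: employees is joined to a second copy of itself, matching each row's manager_id to another row's id. Use LEFT JOIN so rows with manager_id=NULL are kept.
  - employee 1 (Beth): manager_id=NULL -> NULL
  - employee 2 (Eve): manager_id=1 -> Beth
  - employee 3 (Nate): manager_id=1 -> Beth
  - employee 4 (Xander): manager_id=NULL -> NULL

SQL:
SELECT a.name AS item, b.name AS manager
FROM employees a
LEFT JOIN employees b ON a.manager_id = b.id

Result:
item   | manager
-------+--------
Beth   | NULL   
Eve    | Beth   
Nate   | Beth   
Xander | NULL   


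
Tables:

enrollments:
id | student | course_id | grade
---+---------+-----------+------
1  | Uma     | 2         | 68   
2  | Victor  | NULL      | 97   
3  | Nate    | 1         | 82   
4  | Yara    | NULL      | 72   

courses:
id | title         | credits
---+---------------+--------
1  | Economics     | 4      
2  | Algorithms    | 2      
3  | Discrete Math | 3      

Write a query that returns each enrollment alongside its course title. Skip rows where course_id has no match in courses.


INNER JOIN keeps only enrollments rows whose course_id matches an id in courses. Walk through each enrollment:
  - enrollment 1 (Uma): course_id=2 -> matches Algorithms
  - enrollment 2 (Victor): course_id=NULL, no match -> dropped
  - enrollment 3 (Nate): course_id=1 -> matches Economics
  - enrollment 4 (Yara): course_id=NULL, no match -> dropped
So 2 of 4 rows are dropped.

SQL:
SELECT a.student, b.title AS course
FROM enrollments a
INNER JOIN courses b ON a.course_id = b.id

Result:
student | course    
--------+-----------
Uma     | Algorithms
Nate    | Economics 


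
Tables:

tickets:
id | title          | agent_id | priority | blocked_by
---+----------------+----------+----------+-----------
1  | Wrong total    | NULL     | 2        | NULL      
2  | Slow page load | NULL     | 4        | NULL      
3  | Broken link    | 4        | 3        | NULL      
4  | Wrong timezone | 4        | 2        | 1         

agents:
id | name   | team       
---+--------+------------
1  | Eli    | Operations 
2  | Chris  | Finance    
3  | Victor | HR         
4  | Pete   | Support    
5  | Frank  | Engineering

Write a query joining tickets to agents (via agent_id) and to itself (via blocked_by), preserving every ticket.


Two LEFT JOINs from the same base table tickets: one to agents via agent_id, one to tickets itself via blocked_by. Both are LEFT so every ticket is preserved.
Match against agents:
  - ticket 1 (Wrong total): agent_id=NULL, no match -> kept with NULL
  - ticket 2 (Slow page load): agent_id=NULL, no match -> kept with NULL
  - ticket 3 (Broken link): agent_id=4 -> matches Pete
  - ticket 4 (Wrong timezone): agent_id=4 -> matches Pete
Match against tickets (self):
  - ticket 1 (Wrong total): blocked_by=NULL -> NULL
  - ticket 2 (Slow page load): blocked_by=NULL -> NULL
  - ticket 3 (Broken link): blocked_by=NULL -> NULL
  - ticket 4 (Wrong timezone): blocked_by=1 -> Wrong total

SQL:
SELECT a.title, b.name AS agent, c.title AS blocked_by
FROM tickets a
LEFT JOIN agents b ON a.agent_id = b.id
LEFT JOIN tickets c ON a.blocked_by = c.id

Result:
title          | agent | blocked_by 
---------------+-------+------------
Wrong total    | NULL  | NULL       
Slow page load | NULL  | NULL       
Broken link    | Pete  | NULL       
Wrong timezone | Pete  | Wrong total


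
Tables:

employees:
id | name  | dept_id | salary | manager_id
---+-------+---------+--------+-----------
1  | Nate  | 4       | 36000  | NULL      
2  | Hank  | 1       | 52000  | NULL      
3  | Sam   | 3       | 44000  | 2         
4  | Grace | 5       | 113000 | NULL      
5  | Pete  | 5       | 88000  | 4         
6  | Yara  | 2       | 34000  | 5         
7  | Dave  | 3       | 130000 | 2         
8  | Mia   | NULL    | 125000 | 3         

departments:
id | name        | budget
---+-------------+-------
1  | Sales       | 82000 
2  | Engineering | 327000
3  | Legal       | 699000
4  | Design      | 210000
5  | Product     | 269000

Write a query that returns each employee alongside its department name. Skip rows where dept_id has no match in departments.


INNER JOIN keeps only employees rows whose dept_id matches an id in departments. Walk through each employee:
  - employee 1 (Nate): dept_id=4 -> matches Design
  - employee 2 (Hank): dept_id=1 -> matches Sales
  - employee 3 (Sam): dept_id=3 -> matches Legal
  - employee 4 (Grace): dept_id=5 -> matches Product
  - employee 5 (Pete): dept_id=5 -> matches Product
  - employee 6 (Yara): dept_id=2 -> matches Engineering
  - employee 7 (Dave): dept_id=3 -> matches Legal
  - employee 8 (Mia): dept_id=NULL, no match -> dropped
So 1 of 8 rows is dropped.

SQL:
SELECT a.name, b.name AS department
FROM employees a
INNER JOIN departments b ON a.dept_id = b.id

Result:
name  | department 
------+------------
Nate  | Design     
Hank  | Sales      
Sam   | Legal      
Grace | Product    
Pete  | Product    
Yara  | Engineering
Dave  | Legal      


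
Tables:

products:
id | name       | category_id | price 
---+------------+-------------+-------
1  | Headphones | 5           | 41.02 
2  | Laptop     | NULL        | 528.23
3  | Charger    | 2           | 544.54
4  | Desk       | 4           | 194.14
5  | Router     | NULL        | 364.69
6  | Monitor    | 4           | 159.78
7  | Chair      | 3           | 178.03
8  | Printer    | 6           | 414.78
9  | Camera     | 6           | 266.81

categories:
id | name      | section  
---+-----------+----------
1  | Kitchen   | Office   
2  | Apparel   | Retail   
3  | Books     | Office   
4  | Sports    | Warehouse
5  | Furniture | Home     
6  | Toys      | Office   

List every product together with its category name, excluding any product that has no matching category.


INNER JOIN keeps only products rows whose category_id matches an id in categories. Walk through each product:
  - product 1 (Headphones): category_id=5 -> matches Furniture
  - product 2 (Laptop): category_id=NULL, no match -> dropped
  - product 3 (Charger): category_id=2 -> matches Apparel
  - product 4 (Desk): category_id=4 -> matches Sports
  - product 5 (Router): category_id=NULL, no match -> dropped
  - product 6 (Monitor): category_id=4 -> matches Sports
  - product 7 (Chair): category_id=3 -> matches Books
  - product 8 (Printer): category_id=6 -> matches Toys
  - product 9 (Camera): category_id=6 -> matches Toys
So 2 of 9 rows are dropped.

SQL:
SELECT a.name, b.name AS category
FROM products a
INNER JOIN categories b ON a.category_id = b.id

Result:
name       | category 
-----------+----------
Headphones | Furniture
Charger    | Apparel  
Desk       | Sports   
Monitor    | Sports   
Chair      | Books    
Printer    | Toys     
Camera     | Toys     


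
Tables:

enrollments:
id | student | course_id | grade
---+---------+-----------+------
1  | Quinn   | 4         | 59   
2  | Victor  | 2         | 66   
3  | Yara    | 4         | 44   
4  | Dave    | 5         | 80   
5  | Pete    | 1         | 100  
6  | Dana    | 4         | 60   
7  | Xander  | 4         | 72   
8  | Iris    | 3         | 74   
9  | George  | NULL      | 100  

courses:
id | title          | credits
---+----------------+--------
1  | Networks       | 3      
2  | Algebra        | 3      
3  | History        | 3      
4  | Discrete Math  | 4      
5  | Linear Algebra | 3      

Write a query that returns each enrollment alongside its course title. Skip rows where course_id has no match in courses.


INNER JOIN keeps only enrollments rows whose course_id matches an id in courses. Walk through each enrollment:
  - enrollment 1 (Quinn): course_id=4 -> matches Discrete Math
  - enrollment 2 (Victor): course_id=2 -> matches Algebra
  - enrollment 3 (Yara): course_id=4 -> matches Discrete Math
  - enrollment 4 (Dave): course_id=5 -> matches Linear Algebra
  - enrollment 5 (Pete): course_id=1 -> matches Networks
  - enrollment 6 (Dana): course_id=4 -> matches Discrete Math
  - enrollment 7 (Xander): course_id=4 -> matches Discrete Math
  - enrollment 8 (Iris): course_id=3 -> matches History
  - enrollment 9 (George): course_id=NULL, no match -> dropped
So 1 of 9 rows is dropped.

SQL:
SELECT a.student, b.title AS course
FROM enrollments a
INNER JOIN courses b ON a.course_id = b.id

Result:
student | course        
--------+---------------
Quinn   | Discrete Math 
Victor  | Algebra       
Yara    | Discrete Math 
Dave    | Linear Algebra
Pete    | Networks      
Dana    | Discrete Math 
Xander  | Discrete Math 
Iris    | History       


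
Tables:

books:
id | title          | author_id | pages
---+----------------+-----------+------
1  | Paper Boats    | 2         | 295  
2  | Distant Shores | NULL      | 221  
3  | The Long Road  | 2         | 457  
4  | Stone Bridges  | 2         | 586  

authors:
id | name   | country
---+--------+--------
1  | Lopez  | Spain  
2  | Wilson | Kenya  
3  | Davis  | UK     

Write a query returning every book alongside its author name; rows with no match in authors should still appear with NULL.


LEFT JOIN keeps every row from books (the left table); where author_id has no match in authors, the author columns become NULL. Walk through each book:
  - book 1 (Paper Boats): author_id=2 -> matches Wilson
  - book 2 (Distant Shores): author_id=NULL, no match -> kept with NULL
  - book 3 (The Long Road): author_id=2 -> matches Wilson
  - book 4 (Stone Bridges): author_id=2 -> matches Wilson
All 4 rows appear; 1 has NULL author.

SQL:
SELECT a.title, b.name AS author
FROM books a
LEFT JOIN authors b ON a.author_id = b.id

Result:
title          | author
---------------+-------
Paper Boats    | Wilson
Distant Shores | NULL  
The Long Road  | Wilson
Stone Bridges  | Wilson


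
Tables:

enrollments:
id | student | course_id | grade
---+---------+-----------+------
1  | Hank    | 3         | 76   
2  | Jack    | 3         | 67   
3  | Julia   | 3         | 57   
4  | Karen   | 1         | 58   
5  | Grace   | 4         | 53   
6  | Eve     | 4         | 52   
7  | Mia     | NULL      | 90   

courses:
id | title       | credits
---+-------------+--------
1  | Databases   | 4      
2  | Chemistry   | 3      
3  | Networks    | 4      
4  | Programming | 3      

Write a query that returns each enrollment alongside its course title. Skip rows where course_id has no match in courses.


INNER JOIN keeps only enrollments rows whose course_id matches an id in courses. Walk through each enrollment:
  - enrollment 1 (Hank): course_id=3 -> matches Networks
  - enrollment 2 (Jack): course_id=3 -> matches Networks
  - enrollment 3 (Julia): course_id=3 -> matches Networks
  - enrollment 4 (Karen): course_id=1 -> matches Databases
  - enrollment 5 (Grace): course_id=4 -> matches Programming
  - enrollment 6 (Eve): course_id=4 -> matches Programming
  - enrollment 7 (Mia): course_id=NULL, no match -> dropped
So 1 of 7 rows is dropped.

SQL:
SELECT a.student, b.title AS course
FROM enrollments a
INNER JOIN courses b ON a.course_id = b.id

Result:
student | course     
--------+------------
Hank    | Networks   
Jack    | Networks   
Julia   | Networks   
Karen   | Databases  
Grace   | Programming
Eve     | Programming


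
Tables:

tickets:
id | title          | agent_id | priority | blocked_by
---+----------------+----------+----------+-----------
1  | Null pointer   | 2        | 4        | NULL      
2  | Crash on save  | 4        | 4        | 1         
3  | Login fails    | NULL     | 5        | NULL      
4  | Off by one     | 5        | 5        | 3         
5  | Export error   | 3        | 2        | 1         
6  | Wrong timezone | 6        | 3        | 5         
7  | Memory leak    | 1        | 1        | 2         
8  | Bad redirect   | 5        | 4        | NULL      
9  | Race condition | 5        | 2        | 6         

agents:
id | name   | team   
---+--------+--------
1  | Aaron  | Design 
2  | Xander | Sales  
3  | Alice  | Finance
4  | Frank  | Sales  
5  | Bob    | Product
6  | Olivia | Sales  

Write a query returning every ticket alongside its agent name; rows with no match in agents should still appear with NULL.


LEFT JOIN keeps every row from tickets (the left table); where agent_id has no match in agents, the agent columns become NULL. Walk through each ticket:
  - ticket 1 (Null pointer): agent_id=2 -> matches Xander
  - ticket 2 (Crash on save): agent_id=4 -> matches Frank
  - ticket 3 (Login fails): agent_id=NULL, no match -> kept with NULL
  - ticket 4 (Off by one): agent_id=5 -> matches Bob
  - ticket 5 (Export error): agent_id=3 -> matches Alice
  - ticket 6 (Wrong timezone): agent_id=6 -> matches Olivia
  - ticket 7 (Memory leak): agent_id=1 -> matches Aaron
  - ticket 8 (Bad redirect): agent_id=5 -> matches Bob
  - ticket 9 (Race condition): agent_id=5 -> matches Bob
All 9 rows appear; 1 has NULL agent.

SQL:
SELECT a.title, b.name AS agent
FROM tickets a
LEFT JOIN agents b ON a.agent_id = b.id

Result:
title          | agent 
---------------+-------
Null pointer   | Xander
Crash on save  | Frank 
Login fails    | NULL  
Off by one     | Bob   
Export error   | Alice 
Wrong timezone | Olivia
Memory leak    | Aaron 
Bad redirect   | Bob   
Race condition | Bob   


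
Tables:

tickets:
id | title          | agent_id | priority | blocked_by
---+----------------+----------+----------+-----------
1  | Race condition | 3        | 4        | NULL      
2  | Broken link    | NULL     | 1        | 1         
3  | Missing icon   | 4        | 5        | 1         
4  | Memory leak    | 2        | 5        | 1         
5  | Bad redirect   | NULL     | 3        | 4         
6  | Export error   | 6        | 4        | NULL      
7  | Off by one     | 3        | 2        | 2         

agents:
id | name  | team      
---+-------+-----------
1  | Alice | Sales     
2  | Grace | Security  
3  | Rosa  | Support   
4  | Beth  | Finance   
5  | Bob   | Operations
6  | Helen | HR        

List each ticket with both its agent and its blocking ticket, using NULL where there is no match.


Two LEFT JOINs from the same base table tickets: one to agents via agent_id, one to tickets itself via blocked_by. Both are LEFT so every ticket is preserved.
Match against agents:
  - ticket 1 (Race condition): agent_id=3 -> matches Rosa
  - ticket 2 (Broken link): agent_id=NULL, no match -> kept with NULL
  - ticket 3 (Missing icon): agent_id=4 -> matches Beth
  - ticket 4 (Memory leak): agent_id=2 -> matches Grace
  - ticket 5 (Bad redirect): agent_id=NULL, no match -> kept with NULL
  - ticket 6 (Export error): agent_id=6 -> matches Helen
  - ticket 7 (Off by one): agent_id=3 -> matches Rosa
Match against tickets (self):
  - ticket 1 (Race condition): blocked_by=NULL -> NULL
  - ticket 2 (Broken link): blocked_by=1 -> Race condition
  - ticket 3 (Missing icon): blocked_by=1 -> Race condition
  - ticket 4 (Memory leak): blocked_by=1 -> Race condition
  - ticket 5 (Bad redirect): blocked_by=4 -> Memory leak
  - ticket 6 (Export error): blocked_by=NULL -> NULL
  - ticket 7 (Off by one): blocked_by=2 -> Broken link

SQL:
SELECT a.title, b.name AS agent, c.title AS blocked_by
FROM tickets a
LEFT JOIN agents b ON a.agent_id = b.id
LEFT JOIN tickets c ON a.blocked_by = c.id

Result:
title          | agent | blocked_by    
---------------+-------+---------------
Race condition | Rosa  | NULL          
Broken link    | NULL  | Race condition
Missing icon   | Beth  | Race condition
Memory leak    | Grace | Race condition
Bad redirect   | NULL  | Memory leak   
Export error   | Helen | NULL          
Off by one     | Rosa  | Broken link   


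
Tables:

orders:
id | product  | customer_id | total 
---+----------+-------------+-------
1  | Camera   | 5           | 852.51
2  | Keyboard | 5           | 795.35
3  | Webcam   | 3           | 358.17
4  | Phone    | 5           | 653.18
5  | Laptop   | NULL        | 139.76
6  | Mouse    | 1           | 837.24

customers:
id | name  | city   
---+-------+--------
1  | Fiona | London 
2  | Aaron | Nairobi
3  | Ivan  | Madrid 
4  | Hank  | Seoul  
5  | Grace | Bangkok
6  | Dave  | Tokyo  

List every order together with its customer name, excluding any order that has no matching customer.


INNER JOIN keeps only orders rows whose customer_id matches an id in customers. Walk through each order:
  - order 1 (Camera): customer_id=5 -> matches Grace
  - order 2 (Keyboard): customer_id=5 -> matches Grace
  - order 3 (Webcam): customer_id=3 -> matches Ivan
  - order 4 (Phone): customer_id=5 -> matches Grace
  - order 5 (Laptop): customer_id=NULL, no match -> dropped
  - order 6 (Mouse): customer_id=1 -> matches Fiona
So 1 of 6 rows is dropped.

SQL:
SELECT a.product, b.name AS customer
FROM orders a
INNER JOIN customers b ON a.customer_id = b.id

Result:
product  | customer
---------+---------
Camera   | Grace   
Keyboard | Grace   
Webcam   | Ivan    
Phone    | Grace   
Mouse    | Fiona   


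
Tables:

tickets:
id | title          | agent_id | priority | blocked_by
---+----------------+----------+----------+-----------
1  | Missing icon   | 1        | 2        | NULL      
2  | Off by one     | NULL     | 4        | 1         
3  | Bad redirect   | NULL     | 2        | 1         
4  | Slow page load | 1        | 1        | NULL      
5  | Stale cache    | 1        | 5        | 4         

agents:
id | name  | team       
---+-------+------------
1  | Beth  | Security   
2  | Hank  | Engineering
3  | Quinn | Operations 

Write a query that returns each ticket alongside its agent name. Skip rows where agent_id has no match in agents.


INNER JOIN keeps only tickets rows whose agent_id matches an id in agents. Walk through each ticket:
  - ticket 1 (Missing icon): agent_id=1 -> matches Beth
  - ticket 2 (Off by one): agent_id=NULL, no match -> dropped
  - ticket 3 (Bad redirect): agent_id=NULL, no match -> dropped
  - ticket 4 (Slow page load): agent_id=1 -> matches Beth
  - ticket 5 (Stale cache): agent_id=1 -> matches Beth
So 2 of 5 rows are dropped.

SQL:
SELECT a.title, b.name AS agent
FROM tickets a
INNER JOIN agents b ON a.agent_id = b.id

Result:
title          | agent
---------------+------
Missing icon   | Beth 
Slow page load | Beth 
Stale cache    | Beth 
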